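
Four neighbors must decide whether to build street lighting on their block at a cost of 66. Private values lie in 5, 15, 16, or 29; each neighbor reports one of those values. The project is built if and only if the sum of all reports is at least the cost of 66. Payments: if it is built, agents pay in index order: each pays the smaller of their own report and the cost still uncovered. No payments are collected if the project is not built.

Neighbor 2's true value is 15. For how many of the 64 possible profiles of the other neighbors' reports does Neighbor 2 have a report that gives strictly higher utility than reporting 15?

Others report (5, 29, 29): truth gives 0; report 5 gives 10 > 0. Violating.
Others report (15, 29, 29): truth gives 0; report 5 gives 10 > 0. Violating.
Others report (16, 16, 29): truth gives 0; report 5 gives 10 > 0. Violating.
Others report (16, 29, 16): truth gives 0; report 5 gives 10 > 0. Violating.
Others report (5, 5, 5): truth gives 0; no alternative beats it.
Others report (5, 5, 15): truth gives 0; no alternative beats it.
(Checking all 64 profiles: 13 have a profitable deviation, 51 do not.)

13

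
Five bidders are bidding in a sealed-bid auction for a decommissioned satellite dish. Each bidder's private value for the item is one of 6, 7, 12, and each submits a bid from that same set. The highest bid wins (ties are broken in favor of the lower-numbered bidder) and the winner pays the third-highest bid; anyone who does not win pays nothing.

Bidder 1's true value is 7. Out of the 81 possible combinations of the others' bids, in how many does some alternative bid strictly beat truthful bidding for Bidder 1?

4

Others bid (6, 6, 6, 12): truth gives 0; bid 12 gives 1 > 0. Violating.
Others bid (6, 6, 12, 6): truth gives 0; bid 12 gives 1 > 0. Violating.
Others bid (6, 12, 6, 6): truth gives 0; bid 12 gives 1 > 0. Violating.
Others bid (12, 6, 6, 6): truth gives 0; bid 12 gives 1 > 0. Violating.
Others bid (6, 6, 6, 6): truth gives 1; no alternative beats it.
Others bid (6, 6, 6, 7): truth gives 1; no alternative beats it.
(Checking all 81 profiles: 4 have a profitable deviation, 77 do not.)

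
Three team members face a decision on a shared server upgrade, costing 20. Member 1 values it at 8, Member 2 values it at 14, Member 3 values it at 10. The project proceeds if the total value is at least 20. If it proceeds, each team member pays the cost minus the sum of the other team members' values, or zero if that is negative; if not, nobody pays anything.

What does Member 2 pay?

Total value 32 ≥ cost 20, so the project is built.
The other team members' values sum to 18.
Cost minus that sum is 20 - 18 = 2.

2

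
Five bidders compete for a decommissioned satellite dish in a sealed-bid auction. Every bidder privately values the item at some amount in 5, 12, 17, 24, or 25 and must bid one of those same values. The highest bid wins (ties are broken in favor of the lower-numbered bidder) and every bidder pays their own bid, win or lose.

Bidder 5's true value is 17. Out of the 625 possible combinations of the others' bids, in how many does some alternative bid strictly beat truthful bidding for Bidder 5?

Others bid (5, 5, 5, 5): truth gives 0; bid 12 gives 5 > 0. Violating.
Others bid (5, 5, 5, 17): truth gives -17; bid 5 gives -5 > -17. Violating.
Others bid (5, 5, 5, 24): truth gives -17; bid 5 gives -5 > -17. Violating.
Others bid (5, 5, 5, 25): truth gives -17; bid 5 gives -5 > -17. Violating.
Others bid (5, 5, 5, 12): truth gives 0; no alternative beats it.
Others bid (5, 5, 12, 5): truth gives 0; no alternative beats it.
(Checking all 625 profiles: 610 have a profitable deviation, 15 do not.)

610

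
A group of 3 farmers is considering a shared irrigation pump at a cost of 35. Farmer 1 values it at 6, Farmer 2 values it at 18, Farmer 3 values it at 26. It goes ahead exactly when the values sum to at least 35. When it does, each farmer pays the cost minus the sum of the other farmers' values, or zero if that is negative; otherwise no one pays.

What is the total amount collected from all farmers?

Total value 50 ≥ cost 35, so it is built.
Farmer 1: others sum to 44; max(0, 35 - 44) = 0.
Farmer 2: others sum to 32; max(0, 35 - 32) = 3.
Farmer 3: others sum to 24; max(0, 35 - 24) = 11.
Total collected = 0 + 3 + 11 = 14.

14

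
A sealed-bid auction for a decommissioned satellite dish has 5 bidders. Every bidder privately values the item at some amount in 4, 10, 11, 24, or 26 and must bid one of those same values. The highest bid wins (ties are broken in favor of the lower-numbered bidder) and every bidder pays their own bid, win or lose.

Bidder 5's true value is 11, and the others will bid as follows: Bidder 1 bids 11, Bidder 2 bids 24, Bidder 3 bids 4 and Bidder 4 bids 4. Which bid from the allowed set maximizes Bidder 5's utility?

4

Bid 4: loses but pays 4, utility -4.
Bid 10: loses but pays 10, utility -10.
Bid 11: loses but pays 11, utility -11.
Bid 24: loses but pays 24, utility -24.
Bid 26: wins, pays 26, utility 11 - 26 = -15.
The best choice is 4 with utility -4.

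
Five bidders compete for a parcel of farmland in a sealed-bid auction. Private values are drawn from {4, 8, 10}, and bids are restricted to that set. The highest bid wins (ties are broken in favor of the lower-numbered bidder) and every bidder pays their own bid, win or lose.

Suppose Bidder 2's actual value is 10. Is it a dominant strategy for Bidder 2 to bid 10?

No

Consider the case where Bidder 1 bids 4, Bidder 3 bids 4, Bidder 4 bids 4 and Bidder 5 bids 4.
Truthful bid 10: wins, pays 10, utility 10 - 10 = 0.
Bid 8 instead: wins, pays 8, utility 10 - 8 = 2.
Since 2 > 0, bidding 8 is strictly better here, so truthful bidding is not dominant.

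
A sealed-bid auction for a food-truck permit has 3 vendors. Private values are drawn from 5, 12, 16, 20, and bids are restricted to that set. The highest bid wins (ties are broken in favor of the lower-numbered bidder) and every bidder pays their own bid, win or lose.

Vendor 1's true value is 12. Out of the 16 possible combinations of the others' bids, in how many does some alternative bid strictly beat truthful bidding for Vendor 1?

Others bid (5, 5): truth gives 0; bid 5 gives 7 > 0. Violating.
Others bid (5, 16): truth gives -12; bid 16 gives -4 > -12. Violating.
Others bid (5, 20): truth gives -12; bid 5 gives -5 > -12. Violating.
Others bid (12, 16): truth gives -12; bid 16 gives -4 > -12. Violating.
Others bid (5, 12): truth gives 0; no alternative beats it.
Others bid (12, 5): truth gives 0; no alternative beats it.
(Checking all 16 profiles: 13 have a profitable deviation, 3 do not.)

13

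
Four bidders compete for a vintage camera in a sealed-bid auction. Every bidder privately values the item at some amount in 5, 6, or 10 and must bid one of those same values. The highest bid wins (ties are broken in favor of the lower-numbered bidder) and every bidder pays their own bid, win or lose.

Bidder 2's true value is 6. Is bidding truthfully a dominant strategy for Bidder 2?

No

Consider the case where Bidder 1 bids 5, Bidder 3 bids 5 and Bidder 4 bids 10.
Truthful bid 6: loses but pays 6, utility -6.
Bid 5 instead: loses but pays 5, utility -5.
Since -5 > -6, bidding 5 is strictly better here, so truthful bidding is not dominant.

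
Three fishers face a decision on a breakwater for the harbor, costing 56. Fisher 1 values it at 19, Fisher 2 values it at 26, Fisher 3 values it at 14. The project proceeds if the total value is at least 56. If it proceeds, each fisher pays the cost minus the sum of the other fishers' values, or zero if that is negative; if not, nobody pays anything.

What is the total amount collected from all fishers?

50

Total value 59 ≥ cost 56, so it is built.
Fisher 1: others sum to 40; max(0, 56 - 40) = 16.
Fisher 2: others sum to 33; max(0, 56 - 33) = 23.
Fisher 3: others sum to 45; max(0, 56 - 45) = 11.
Total collected = 16 + 23 + 11 = 50.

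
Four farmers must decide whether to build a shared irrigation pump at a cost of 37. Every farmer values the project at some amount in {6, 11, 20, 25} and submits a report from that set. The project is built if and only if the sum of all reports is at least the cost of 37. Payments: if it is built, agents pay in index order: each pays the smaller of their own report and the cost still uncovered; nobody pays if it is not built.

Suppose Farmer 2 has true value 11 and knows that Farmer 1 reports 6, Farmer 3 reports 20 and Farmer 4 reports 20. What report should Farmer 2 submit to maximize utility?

Report 6: project built, pays 6, utility 11 - 6 = 5.
Report 11: project built, pays 11, utility 11 - 11 = 0.
Report 20: project built, pays 20, utility 11 - 20 = -9.
Report 25: project built, pays 25, utility 11 - 25 = -14.
The best choice is 6 with utility 5.

6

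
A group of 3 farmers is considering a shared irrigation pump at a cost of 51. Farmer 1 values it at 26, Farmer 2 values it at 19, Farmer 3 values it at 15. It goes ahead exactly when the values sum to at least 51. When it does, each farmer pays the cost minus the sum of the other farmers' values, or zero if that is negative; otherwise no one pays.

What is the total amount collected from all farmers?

Total value 60 ≥ cost 51, so it is built.
Farmer 1: others sum to 34; max(0, 51 - 34) = 17.
Farmer 2: others sum to 41; max(0, 51 - 41) = 10.
Farmer 3: others sum to 45; max(0, 51 - 45) = 6.
Total collected = 17 + 10 + 6 = 33.

33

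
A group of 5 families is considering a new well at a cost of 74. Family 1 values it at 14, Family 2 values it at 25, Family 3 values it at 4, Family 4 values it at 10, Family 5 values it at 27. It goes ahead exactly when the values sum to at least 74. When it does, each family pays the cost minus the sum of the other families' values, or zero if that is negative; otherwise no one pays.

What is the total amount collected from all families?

Total value 80 ≥ cost 74, so it is built.
Family 1: others sum to 66; max(0, 74 - 66) = 8.
Family 2: others sum to 55; max(0, 74 - 55) = 19.
Family 3: others sum to 76; max(0, 74 - 76) = 0.
Family 4: others sum to 70; max(0, 74 - 70) = 4.
Family 5: others sum to 53; max(0, 74 - 53) = 21.
Total collected = 8 + 19 + 0 + 4 + 21 = 52.

52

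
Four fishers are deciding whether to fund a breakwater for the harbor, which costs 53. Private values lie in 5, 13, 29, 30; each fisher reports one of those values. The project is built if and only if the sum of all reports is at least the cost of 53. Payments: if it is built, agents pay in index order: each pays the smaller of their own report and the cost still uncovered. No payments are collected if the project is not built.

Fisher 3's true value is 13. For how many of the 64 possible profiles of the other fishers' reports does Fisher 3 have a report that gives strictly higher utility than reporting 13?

Others report (5, 13, 30): truth gives 0; report 5 gives 8 > 0. Violating.
Others report (5, 29, 29): truth gives 0; report 5 gives 8 > 0. Violating.
Others report (5, 29, 30): truth gives 0; report 5 gives 8 > 0. Violating.
Others report (5, 30, 13): truth gives 0; report 5 gives 8 > 0. Violating.
Others report (5, 5, 5): truth gives 0; no alternative beats it.
Others report (5, 5, 13): truth gives 0; no alternative beats it.
(Checking all 64 profiles: 28 have a profitable deviation, 36 do not.)

28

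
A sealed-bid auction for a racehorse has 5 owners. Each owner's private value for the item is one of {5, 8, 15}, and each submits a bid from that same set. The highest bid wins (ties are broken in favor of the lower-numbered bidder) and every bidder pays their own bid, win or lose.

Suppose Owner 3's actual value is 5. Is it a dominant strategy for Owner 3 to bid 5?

No

Consider the case where Owner 1 bids 5, Owner 2 bids 5, Owner 4 bids 5 and Owner 5 bids 5.
Truthful bid 5: loses but pays 5, utility -5.
Bid 8 instead: wins, pays 8, utility 5 - 8 = -3.
Since -3 > -5, bidding 8 is strictly better here, so truthful bidding is not dominant.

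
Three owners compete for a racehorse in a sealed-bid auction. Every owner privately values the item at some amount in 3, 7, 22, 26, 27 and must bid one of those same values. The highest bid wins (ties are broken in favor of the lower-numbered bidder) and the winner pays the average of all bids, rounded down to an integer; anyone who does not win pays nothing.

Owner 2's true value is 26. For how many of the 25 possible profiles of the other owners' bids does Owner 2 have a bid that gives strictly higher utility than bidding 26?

12

Others bid (3, 3): truth gives 16; bid 7 gives 22 > 16. Violating.
Others bid (3, 7): truth gives 14; bid 7 gives 21 > 14. Violating.
Others bid (3, 22): truth gives 9; bid 22 gives 11 > 9. Violating.
Others bid (3, 27): truth gives 0; bid 27 gives 7 > 0. Violating.
Others bid (3, 26): truth gives 8; no alternative beats it.
Others bid (7, 26): truth gives 7; no alternative beats it.
(Checking all 25 profiles: 12 have a profitable deviation, 13 do not.)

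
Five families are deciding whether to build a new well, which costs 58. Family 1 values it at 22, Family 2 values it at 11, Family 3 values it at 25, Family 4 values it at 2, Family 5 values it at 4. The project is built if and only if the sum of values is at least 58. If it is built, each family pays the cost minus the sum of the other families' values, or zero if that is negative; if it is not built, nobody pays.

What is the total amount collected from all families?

Total value 64 ≥ cost 58, so it is built.
Family 1: others sum to 42; max(0, 58 - 42) = 16.
Family 2: others sum to 53; max(0, 58 - 53) = 5.
Family 3: others sum to 39; max(0, 58 - 39) = 19.
Family 4: others sum to 62; max(0, 58 - 62) = 0.
Family 5: others sum to 60; max(0, 58 - 60) = 0.
Total collected = 16 + 5 + 19 + 0 + 0 = 40.

40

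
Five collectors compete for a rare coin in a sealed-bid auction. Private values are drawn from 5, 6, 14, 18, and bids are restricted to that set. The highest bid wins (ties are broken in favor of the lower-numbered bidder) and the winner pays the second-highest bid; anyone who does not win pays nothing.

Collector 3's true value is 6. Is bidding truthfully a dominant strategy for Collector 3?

Yes

Check each profile of the others' bids and compare truth against every alternative bid.
Others bid (5, 5, 5, 5): truth gives 1, best alternative gives 1.
Others bid (5, 5, 5, 6): truth gives 0, best alternative gives 0.
Others bid (5, 5, 5, 14): truth gives 0, best alternative gives 0.
Others bid (5, 5, 5, 18): truth gives 0, best alternative gives 0.
Others bid (5, 5, 6, 5): truth gives 0, best alternative gives 0.
Others bid (5, 5, 6, 6): truth gives 0, best alternative gives 0.
(Remaining 250 profiles checked similarly; truth is weakly best in each.)
In every case the truthful bid is at least as good as any alternative, so it is a dominant strategy.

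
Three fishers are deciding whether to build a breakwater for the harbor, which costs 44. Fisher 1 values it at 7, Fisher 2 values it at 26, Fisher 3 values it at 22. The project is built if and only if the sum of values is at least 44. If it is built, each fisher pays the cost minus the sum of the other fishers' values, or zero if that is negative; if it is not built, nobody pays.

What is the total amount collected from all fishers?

26

Total value 55 ≥ cost 44, so it is built.
Fisher 1: others sum to 48; max(0, 44 - 48) = 0.
Fisher 2: others sum to 29; max(0, 44 - 29) = 15.
Fisher 3: others sum to 33; max(0, 44 - 33) = 11.
Total collected = 0 + 15 + 11 = 26.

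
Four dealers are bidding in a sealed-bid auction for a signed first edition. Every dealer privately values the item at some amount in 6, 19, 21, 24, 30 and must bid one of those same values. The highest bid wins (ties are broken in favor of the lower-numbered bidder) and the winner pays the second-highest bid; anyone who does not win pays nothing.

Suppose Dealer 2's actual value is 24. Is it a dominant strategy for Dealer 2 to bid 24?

Yes

Check each profile of the others' bids and compare truth against every alternative bid.
Others bid (6, 6, 6): truth gives 18, best alternative gives 18.
Others bid (6, 6, 19): truth gives 5, best alternative gives 5.
Others bid (6, 19, 6): truth gives 5, best alternative gives 5.
Others bid (6, 19, 19): truth gives 5, best alternative gives 5.
Others bid (19, 6, 6): truth gives 5, best alternative gives 5.
Others bid (19, 6, 19): truth gives 5, best alternative gives 5.
(Remaining 119 profiles checked similarly; truth is weakly best in each.)
In every case the truthful bid is at least as good as any alternative, so it is a dominant strategy.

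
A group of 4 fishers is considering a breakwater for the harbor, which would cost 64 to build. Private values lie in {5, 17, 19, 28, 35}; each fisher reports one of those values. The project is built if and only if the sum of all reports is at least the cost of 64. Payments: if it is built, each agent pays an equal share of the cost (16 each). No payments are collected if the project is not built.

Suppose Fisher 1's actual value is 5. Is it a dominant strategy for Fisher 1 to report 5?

Yes

Check each profile of the others' reports and compare truth against every alternative report.
Others report (5, 17, 28): truth gives 0, best alternative gives -11.
Others report (5, 17, 35): truth gives 0, best alternative gives -11.
Others report (5, 19, 28): truth gives 0, best alternative gives -11.
Others report (5, 28, 17): truth gives 0, best alternative gives -11.
Others report (5, 28, 19): truth gives 0, best alternative gives -11.
Others report (5, 35, 17): truth gives 0, best alternative gives -11.
(Remaining 119 profiles checked similarly; truth is weakly best in each.)
In every case the truthful report is at least as good as any alternative, so it is a dominant strategy.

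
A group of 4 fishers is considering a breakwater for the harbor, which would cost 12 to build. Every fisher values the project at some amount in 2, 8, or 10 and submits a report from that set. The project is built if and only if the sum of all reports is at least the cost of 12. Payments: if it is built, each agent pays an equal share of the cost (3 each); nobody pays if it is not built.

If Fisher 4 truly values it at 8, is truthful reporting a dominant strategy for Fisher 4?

Yes

Check each profile of the others' reports and compare truth against every alternative report.
Others report (2, 2, 2): truth gives 5, best alternative gives 5.
Others report (2, 2, 8): truth gives 5, best alternative gives 5.
Others report (2, 2, 10): truth gives 5, best alternative gives 5.
Others report (2, 8, 2): truth gives 5, best alternative gives 5.
Others report (2, 8, 8): truth gives 5, best alternative gives 5.
Others report (2, 8, 10): truth gives 5, best alternative gives 5.
(Remaining 21 profiles checked similarly; truth is weakly best in each.)
In every case the truthful report is at least as good as any alternative, so it is a dominant strategy.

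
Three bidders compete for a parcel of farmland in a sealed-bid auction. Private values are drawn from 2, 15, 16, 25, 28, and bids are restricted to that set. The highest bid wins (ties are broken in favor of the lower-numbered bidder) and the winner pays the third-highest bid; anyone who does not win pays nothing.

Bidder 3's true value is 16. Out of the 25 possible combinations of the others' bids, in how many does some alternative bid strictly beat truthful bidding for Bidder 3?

Others bid (2, 16): truth gives 0; bid 25 gives 14 > 0. Violating.
Others bid (2, 25): truth gives 0; bid 28 gives 14 > 0. Violating.
Others bid (15, 16): truth gives 0; bid 25 gives 1 > 0. Violating.
Others bid (15, 25): truth gives 0; bid 28 gives 1 > 0. Violating.
Others bid (2, 2): truth gives 14; no alternative beats it.
Others bid (2, 15): truth gives 14; no alternative beats it.
(Checking all 25 profiles: 8 have a profitable deviation, 17 do not.)

8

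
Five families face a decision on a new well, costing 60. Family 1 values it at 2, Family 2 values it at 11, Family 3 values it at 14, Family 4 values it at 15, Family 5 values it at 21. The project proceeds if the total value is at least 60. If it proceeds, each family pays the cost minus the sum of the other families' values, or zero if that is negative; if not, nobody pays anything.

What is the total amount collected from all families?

49

Total value 63 ≥ cost 60, so it is built.
Family 1: others sum to 61; max(0, 60 - 61) = 0.
Family 2: others sum to 52; max(0, 60 - 52) = 8.
Family 3: others sum to 49; max(0, 60 - 49) = 11.
Family 4: others sum to 48; max(0, 60 - 48) = 12.
Family 5: others sum to 42; max(0, 60 - 42) = 18.
Total collected = 0 + 8 + 11 + 12 + 18 = 49.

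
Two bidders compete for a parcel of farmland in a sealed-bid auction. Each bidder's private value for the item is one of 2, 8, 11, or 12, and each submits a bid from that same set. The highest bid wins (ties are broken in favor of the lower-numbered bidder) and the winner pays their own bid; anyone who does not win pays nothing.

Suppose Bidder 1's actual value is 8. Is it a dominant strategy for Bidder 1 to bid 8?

No

Consider the case where Bidder 2 bids 2.
Truthful bid 8: wins, pays 8, utility 8 - 8 = 0.
Bid 2 instead: wins, pays 2, utility 8 - 2 = 6.
Since 6 > 0, bidding 2 is strictly better here, so truthful bidding is not dominant.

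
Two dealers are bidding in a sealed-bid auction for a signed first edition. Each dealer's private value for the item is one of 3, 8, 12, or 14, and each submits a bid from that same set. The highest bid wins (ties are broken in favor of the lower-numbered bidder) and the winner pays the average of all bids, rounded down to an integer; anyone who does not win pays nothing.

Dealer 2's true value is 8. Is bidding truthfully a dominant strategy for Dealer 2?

Check each profile of the others' bids and compare truth against every alternative bid.
Others bid (3): truth gives 3, best alternative gives 1.
Others bid (8): truth gives 0, best alternative gives 0.
Others bid (12): truth gives 0, best alternative gives 0.
Others bid (14): truth gives 0, best alternative gives 0.
In every case the truthful bid is at least as good as any alternative, so it is a dominant strategy.

Yes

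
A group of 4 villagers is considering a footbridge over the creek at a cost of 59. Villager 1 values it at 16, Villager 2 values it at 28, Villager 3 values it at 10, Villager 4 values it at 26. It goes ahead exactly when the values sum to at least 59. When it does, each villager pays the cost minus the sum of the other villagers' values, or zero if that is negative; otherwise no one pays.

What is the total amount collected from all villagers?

12

Total value 80 ≥ cost 59, so it is built.
Villager 1: others sum to 64; max(0, 59 - 64) = 0.
Villager 2: others sum to 52; max(0, 59 - 52) = 7.
Villager 3: others sum to 70; max(0, 59 - 70) = 0.
Villager 4: others sum to 54; max(0, 59 - 54) = 5.
Total collected = 0 + 7 + 0 + 5 = 12.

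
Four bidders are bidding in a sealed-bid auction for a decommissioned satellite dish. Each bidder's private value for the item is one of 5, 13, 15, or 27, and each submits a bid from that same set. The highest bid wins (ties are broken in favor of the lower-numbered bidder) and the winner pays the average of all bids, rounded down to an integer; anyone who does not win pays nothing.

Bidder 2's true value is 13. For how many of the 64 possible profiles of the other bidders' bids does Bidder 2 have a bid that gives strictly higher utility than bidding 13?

Others bid (5, 5, 15): truth gives 0; bid 15 gives 3 > 0. Violating.
Others bid (5, 13, 15): truth gives 0; bid 15 gives 1 > 0. Violating.
Others bid (5, 15, 5): truth gives 0; bid 15 gives 3 > 0. Violating.
Others bid (5, 15, 13): truth gives 0; bid 15 gives 1 > 0. Violating.
Others bid (5, 5, 5): truth gives 6; no alternative beats it.
Others bid (5, 5, 13): truth gives 4; no alternative beats it.
(Checking all 64 profiles: 10 have a profitable deviation, 54 do not.)

10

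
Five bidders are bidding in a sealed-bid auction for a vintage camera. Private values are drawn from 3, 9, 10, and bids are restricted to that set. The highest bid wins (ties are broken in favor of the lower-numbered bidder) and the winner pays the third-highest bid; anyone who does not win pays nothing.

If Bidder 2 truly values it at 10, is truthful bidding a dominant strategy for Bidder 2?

Yes

Check each profile of the others' bids and compare truth against every alternative bid.
Others bid (3, 3, 3, 10): truth gives 7, best alternative gives 0.
Others bid (3, 3, 10, 3): truth gives 7, best alternative gives 0.
Others bid (3, 10, 3, 3): truth gives 7, best alternative gives 0.
Others bid (9, 3, 3, 3): truth gives 7, best alternative gives 0.
Others bid (3, 3, 9, 10): truth gives 1, best alternative gives 0.
Others bid (3, 3, 10, 9): truth gives 1, best alternative gives 0.
(Remaining 75 profiles checked similarly; truth is weakly best in each.)
In every case the truthful bid is at least as good as any alternative, so it is a dominant strategy.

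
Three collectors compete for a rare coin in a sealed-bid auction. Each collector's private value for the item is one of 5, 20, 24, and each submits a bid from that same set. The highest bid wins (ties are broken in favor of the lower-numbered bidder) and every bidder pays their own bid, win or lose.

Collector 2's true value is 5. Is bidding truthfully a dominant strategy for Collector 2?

Yes

Check each profile of the others' bids and compare truth against every alternative bid.
Others bid (24, 5): truth gives -5, best alternative gives -20.
Others bid (24, 20): truth gives -5, best alternative gives -20.
Others bid (24, 24): truth gives -5, best alternative gives -20.
Others bid (5, 24): truth gives -5, best alternative gives -19.
Others bid (20, 5): truth gives -5, best alternative gives -19.
Others bid (20, 20): truth gives -5, best alternative gives -19.
(Remaining 3 profiles checked similarly; truth is weakly best in each.)
In every case the truthful bid is at least as good as any alternative, so it is a dominant strategy.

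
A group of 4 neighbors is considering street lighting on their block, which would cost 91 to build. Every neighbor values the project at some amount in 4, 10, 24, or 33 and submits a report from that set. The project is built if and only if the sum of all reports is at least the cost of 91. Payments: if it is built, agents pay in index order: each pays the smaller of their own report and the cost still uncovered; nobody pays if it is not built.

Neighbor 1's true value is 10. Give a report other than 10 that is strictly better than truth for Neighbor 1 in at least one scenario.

4

Suppose Neighbor 2 reports 24, Neighbor 3 reports 33 and Neighbor 4 reports 33.
Report 10: project built, pays 10, utility 10 - 10 = 0.
Report 4: project built, pays 4, utility 10 - 4 = 6.
So reporting 4 beats truth here (6 > 0).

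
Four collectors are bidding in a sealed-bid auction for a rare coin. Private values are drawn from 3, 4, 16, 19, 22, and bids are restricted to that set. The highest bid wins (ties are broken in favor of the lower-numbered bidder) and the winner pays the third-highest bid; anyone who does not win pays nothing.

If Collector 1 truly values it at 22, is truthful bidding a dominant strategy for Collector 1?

Check each profile of the others' bids and compare truth against every alternative bid.
Others bid (3, 3, 22): truth gives 19, best alternative gives 0.
Others bid (3, 22, 3): truth gives 19, best alternative gives 0.
Others bid (22, 3, 3): truth gives 19, best alternative gives 0.
Others bid (3, 4, 22): truth gives 18, best alternative gives 0.
Others bid (3, 22, 4): truth gives 18, best alternative gives 0.
Others bid (4, 3, 22): truth gives 18, best alternative gives 0.
(Remaining 119 profiles checked similarly; truth is weakly best in each.)
In every case the truthful bid is at least as good as any alternative, so it is a dominant strategy.

Yes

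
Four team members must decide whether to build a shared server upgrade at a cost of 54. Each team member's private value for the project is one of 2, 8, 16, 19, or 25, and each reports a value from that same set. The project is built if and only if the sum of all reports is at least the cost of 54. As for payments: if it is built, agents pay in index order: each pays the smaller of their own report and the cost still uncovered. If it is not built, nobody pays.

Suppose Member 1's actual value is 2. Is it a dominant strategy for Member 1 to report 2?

Check each profile of the others' reports and compare truth against every alternative report.
Others report (2, 19, 25): truth gives 0, best alternative gives -6.
Others report (2, 25, 19): truth gives 0, best alternative gives -6.
Others report (2, 25, 25): truth gives 0, best alternative gives -6.
Others report (8, 16, 25): truth gives 0, best alternative gives -6.
Others report (8, 19, 19): truth gives 0, best alternative gives -6.
Others report (8, 19, 25): truth gives 0, best alternative gives -6.
(Remaining 119 profiles checked similarly; truth is weakly best in each.)
In every case the truthful report is at least as good as any alternative, so it is a dominant strategy.

Yes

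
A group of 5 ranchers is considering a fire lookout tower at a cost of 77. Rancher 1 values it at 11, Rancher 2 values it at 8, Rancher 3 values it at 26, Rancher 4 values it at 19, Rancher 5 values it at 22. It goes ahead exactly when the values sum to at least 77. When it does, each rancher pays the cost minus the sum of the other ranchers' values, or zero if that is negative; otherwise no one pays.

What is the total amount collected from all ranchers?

Total value 86 ≥ cost 77, so it is built.
Rancher 1: others sum to 75; max(0, 77 - 75) = 2.
Rancher 2: others sum to 78; max(0, 77 - 78) = 0.
Rancher 3: others sum to 60; max(0, 77 - 60) = 17.
Rancher 4: others sum to 67; max(0, 77 - 67) = 10.
Rancher 5: others sum to 64; max(0, 77 - 64) = 13.
Total collected = 2 + 0 + 17 + 10 + 13 = 42.

42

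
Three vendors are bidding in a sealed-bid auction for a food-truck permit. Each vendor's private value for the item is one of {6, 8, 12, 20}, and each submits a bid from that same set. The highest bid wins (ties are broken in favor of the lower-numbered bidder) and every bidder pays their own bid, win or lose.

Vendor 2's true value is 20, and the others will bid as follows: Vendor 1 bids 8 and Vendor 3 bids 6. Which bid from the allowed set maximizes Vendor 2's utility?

12

Bid 6: loses but pays 6, utility -6.
Bid 8: loses but pays 8, utility -8.
Bid 12: wins, pays 12, utility 20 - 12 = 8.
Bid 20: wins, pays 20, utility 20 - 20 = 0.
The best choice is 12 with utility 8.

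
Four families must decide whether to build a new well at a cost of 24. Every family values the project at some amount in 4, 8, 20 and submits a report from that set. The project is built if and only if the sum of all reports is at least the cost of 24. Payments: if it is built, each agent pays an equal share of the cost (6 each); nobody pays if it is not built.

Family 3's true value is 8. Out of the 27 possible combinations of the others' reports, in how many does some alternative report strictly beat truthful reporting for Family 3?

Others report (4, 4, 4): truth gives 0; report 20 gives 2 > 0. Violating.
Others report (4, 4, 8): truth gives 2; no alternative beats it.
Others report (4, 4, 20): truth gives 2; no alternative beats it.
(Checking all 27 profiles: 1 has a profitable deviation, 26 do not.)

1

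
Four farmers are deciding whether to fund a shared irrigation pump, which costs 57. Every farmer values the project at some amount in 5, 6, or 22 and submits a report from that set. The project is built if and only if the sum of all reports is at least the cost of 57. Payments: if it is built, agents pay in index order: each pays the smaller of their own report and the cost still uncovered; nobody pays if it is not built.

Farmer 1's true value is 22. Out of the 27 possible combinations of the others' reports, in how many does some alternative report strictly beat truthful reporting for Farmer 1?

1

Others report (22, 22, 22): truth gives 0; report 5 gives 17 > 0. Violating.
Others report (5, 5, 5): truth gives 0; no alternative beats it.
Others report (5, 5, 6): truth gives 0; no alternative beats it.
(Checking all 27 profiles: 1 has a profitable deviation, 26 do not.)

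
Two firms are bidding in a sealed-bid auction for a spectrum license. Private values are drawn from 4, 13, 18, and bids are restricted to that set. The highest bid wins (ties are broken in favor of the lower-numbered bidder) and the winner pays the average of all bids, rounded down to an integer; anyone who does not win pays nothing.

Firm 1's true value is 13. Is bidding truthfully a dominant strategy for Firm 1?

No

Consider the case where Firm 2 bids 4.
Truthful bid 13: wins, pays 8, utility 13 - 8 = 5.
Bid 4 instead: wins, pays 4, utility 13 - 4 = 9.
Since 9 > 5, bidding 4 is strictly better here, so truthful bidding is not dominant.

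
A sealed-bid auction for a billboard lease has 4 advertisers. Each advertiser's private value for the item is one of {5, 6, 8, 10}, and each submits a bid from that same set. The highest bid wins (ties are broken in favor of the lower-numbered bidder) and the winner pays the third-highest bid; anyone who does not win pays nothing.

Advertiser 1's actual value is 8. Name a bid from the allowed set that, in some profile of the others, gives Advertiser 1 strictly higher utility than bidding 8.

10

Suppose Advertiser 2 bids 5, Advertiser 3 bids 5 and Advertiser 4 bids 10.
Bid 8: loses, pays 0, utility 0.
Bid 10: wins, pays 5, utility 8 - 5 = 3.
So bidding 10 beats truth here (3 > 0).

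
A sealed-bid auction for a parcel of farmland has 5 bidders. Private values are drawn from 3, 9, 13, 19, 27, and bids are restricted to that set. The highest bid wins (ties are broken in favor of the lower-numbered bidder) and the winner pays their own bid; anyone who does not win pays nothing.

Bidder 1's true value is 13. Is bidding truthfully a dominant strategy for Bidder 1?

No

Consider the case where Bidder 2 bids 3, Bidder 3 bids 3, Bidder 4 bids 3 and Bidder 5 bids 3.
Truthful bid 13: wins, pays 13, utility 13 - 13 = 0.
Bid 3 instead: wins, pays 3, utility 13 - 3 = 10.
Since 10 > 0, bidding 3 is strictly better here, so truthful bidding is not dominant.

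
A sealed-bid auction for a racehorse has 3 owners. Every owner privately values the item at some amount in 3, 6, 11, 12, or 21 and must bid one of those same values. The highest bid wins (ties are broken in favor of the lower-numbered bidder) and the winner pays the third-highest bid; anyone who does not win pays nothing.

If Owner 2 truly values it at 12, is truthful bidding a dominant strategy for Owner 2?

Consider the case where Owner 1 bids 3 and Owner 3 bids 21.
Truthful bid 12: loses, pays 0, utility 0.
Bid 21 instead: wins, pays 3, utility 12 - 3 = 9.
Since 9 > 0, bidding 21 is strictly better here, so truthful bidding is not dominant.

No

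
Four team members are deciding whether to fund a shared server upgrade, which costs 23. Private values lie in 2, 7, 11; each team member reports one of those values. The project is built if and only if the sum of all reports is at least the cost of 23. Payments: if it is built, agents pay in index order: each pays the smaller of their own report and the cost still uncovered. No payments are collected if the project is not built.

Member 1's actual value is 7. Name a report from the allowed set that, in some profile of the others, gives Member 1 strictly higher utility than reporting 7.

Suppose Member 2 reports 2, Member 3 reports 11 and Member 4 reports 11.
Report 7: project built, pays 7, utility 7 - 7 = 0.
Report 2: project built, pays 2, utility 7 - 2 = 5.
So reporting 2 beats truth here (5 > 0).

2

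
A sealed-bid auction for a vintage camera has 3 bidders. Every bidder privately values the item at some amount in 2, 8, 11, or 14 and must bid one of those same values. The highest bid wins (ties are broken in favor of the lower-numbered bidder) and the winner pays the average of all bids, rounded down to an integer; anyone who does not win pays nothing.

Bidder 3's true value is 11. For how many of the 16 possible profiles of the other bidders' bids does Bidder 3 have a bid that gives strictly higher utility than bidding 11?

3

Others bid (2, 2): truth gives 6; bid 8 gives 7 > 6. Violating.
Others bid (2, 11): truth gives 0; bid 14 gives 2 > 0. Violating.
Others bid (11, 2): truth gives 0; bid 14 gives 2 > 0. Violating.
Others bid (2, 8): truth gives 4; no alternative beats it.
Others bid (2, 14): truth gives 0; no alternative beats it.
(Checking all 16 profiles: 3 have a profitable deviation, 13 do not.)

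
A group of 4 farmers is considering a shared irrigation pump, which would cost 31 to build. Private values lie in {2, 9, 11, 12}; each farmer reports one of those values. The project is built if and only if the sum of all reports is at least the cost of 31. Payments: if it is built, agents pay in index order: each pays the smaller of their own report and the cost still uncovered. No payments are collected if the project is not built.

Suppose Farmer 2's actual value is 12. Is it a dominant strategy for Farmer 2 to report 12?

No

Consider the case where Farmer 1 reports 2, Farmer 3 reports 9 and Farmer 4 reports 9.
Truthful report 12: project built, pays 12, utility 12 - 12 = 0.
Report 11 instead: project built, pays 11, utility 12 - 11 = 1.
Since 1 > 0, reporting 11 is strictly better here, so truthful reporting is not dominant.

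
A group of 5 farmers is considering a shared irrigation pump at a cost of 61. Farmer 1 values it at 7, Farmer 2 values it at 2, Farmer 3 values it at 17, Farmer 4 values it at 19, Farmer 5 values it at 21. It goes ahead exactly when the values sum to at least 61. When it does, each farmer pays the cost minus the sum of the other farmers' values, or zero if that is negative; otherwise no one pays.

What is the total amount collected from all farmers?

44

Total value 66 ≥ cost 61, so it is built.
Farmer 1: others sum to 59; max(0, 61 - 59) = 2.
Farmer 2: others sum to 64; max(0, 61 - 64) = 0.
Farmer 3: others sum to 49; max(0, 61 - 49) = 12.
Farmer 4: others sum to 47; max(0, 61 - 47) = 14.
Farmer 5: others sum to 45; max(0, 61 - 45) = 16.
Total collected = 2 + 0 + 12 + 14 + 16 = 44.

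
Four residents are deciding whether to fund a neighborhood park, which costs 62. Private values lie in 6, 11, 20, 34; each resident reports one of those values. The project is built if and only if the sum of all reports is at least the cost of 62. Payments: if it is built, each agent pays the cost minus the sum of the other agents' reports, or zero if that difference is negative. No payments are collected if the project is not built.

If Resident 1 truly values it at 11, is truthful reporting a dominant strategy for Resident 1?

Check each profile of the others' reports and compare truth against every alternative report.
Others report (6, 34, 34): truth gives 11, best alternative gives 11.
Others report (11, 20, 34): truth gives 11, best alternative gives 11.
Others report (11, 34, 20): truth gives 11, best alternative gives 11.
Others report (11, 34, 34): truth gives 11, best alternative gives 11.
Others report (20, 11, 34): truth gives 11, best alternative gives 11.
Others report (20, 20, 34): truth gives 11, best alternative gives 11.
(Remaining 58 profiles checked similarly; truth is weakly best in each.)
In every case the truthful report is at least as good as any alternative, so it is a dominant strategy.

Yes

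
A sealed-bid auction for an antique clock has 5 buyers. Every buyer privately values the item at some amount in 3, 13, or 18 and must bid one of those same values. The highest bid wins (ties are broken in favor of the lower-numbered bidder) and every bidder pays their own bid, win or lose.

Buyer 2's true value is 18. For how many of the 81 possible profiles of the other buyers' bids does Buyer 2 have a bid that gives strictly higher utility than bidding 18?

35

Others bid (3, 3, 3, 3): truth gives 0; bid 13 gives 5 > 0. Violating.
Others bid (3, 3, 3, 13): truth gives 0; bid 13 gives 5 > 0. Violating.
Others bid (3, 3, 13, 3): truth gives 0; bid 13 gives 5 > 0. Violating.
Others bid (3, 3, 13, 13): truth gives 0; bid 13 gives 5 > 0. Violating.
Others bid (3, 3, 3, 18): truth gives 0; no alternative beats it.
Others bid (3, 3, 13, 18): truth gives 0; no alternative beats it.
(Checking all 81 profiles: 35 have a profitable deviation, 46 do not.)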